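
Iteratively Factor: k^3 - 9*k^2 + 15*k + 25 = (k - 5)*(k^2 - 4*k - 5) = (k - 5)*(k + 1)*(k - 5)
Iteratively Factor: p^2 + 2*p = (p + 2)*(p)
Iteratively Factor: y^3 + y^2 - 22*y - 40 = (y + 2)*(y^2 - y - 20) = (y - 5)*(y + 2)*(y + 4)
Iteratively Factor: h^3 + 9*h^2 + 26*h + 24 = (h + 2)*(h^2 + 7*h + 12) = (h + 2)*(h + 3)*(h + 4)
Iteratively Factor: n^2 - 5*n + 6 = (n - 2)*(n - 3)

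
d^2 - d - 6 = (d - 3)*(d + 2)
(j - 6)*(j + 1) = j^2 - 5*j - 6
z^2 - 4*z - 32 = (z - 8)*(z + 4)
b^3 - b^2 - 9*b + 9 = (b - 3)*(b - 1)*(b + 3)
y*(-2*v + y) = -2*v*y + y^2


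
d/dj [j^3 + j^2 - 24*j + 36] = 3*j^2 + 2*j - 24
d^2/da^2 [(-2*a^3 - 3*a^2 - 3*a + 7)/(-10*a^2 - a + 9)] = 2*(452*a^3 - 1344*a^2 + 1086*a - 367)/(1000*a^6 + 300*a^5 - 2670*a^4 - 539*a^3 + 2403*a^2 + 243*a - 729)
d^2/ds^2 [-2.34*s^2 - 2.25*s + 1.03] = -4.68000000000000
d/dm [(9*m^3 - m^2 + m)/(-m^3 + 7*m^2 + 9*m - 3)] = (62*m^4 + 164*m^3 - 97*m^2 + 6*m - 3)/(m^6 - 14*m^5 + 31*m^4 + 132*m^3 + 39*m^2 - 54*m + 9)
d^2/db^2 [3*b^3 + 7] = 18*b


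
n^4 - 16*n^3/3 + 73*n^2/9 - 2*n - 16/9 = (n - 8/3)*(n - 2)*(n - 1)*(n + 1/3)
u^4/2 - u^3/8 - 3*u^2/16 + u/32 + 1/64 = (u/2 + 1/4)*(u - 1/2)^2*(u + 1/4)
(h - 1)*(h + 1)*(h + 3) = h^3 + 3*h^2 - h - 3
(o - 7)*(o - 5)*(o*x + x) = o^3*x - 11*o^2*x + 23*o*x + 35*x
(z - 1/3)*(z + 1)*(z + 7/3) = z^3 + 3*z^2 + 11*z/9 - 7/9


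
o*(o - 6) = o^2 - 6*o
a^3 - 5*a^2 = a^2*(a - 5)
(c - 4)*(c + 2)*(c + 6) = c^3 + 4*c^2 - 20*c - 48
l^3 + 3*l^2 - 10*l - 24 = (l - 3)*(l + 2)*(l + 4)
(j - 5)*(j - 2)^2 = j^3 - 9*j^2 + 24*j - 20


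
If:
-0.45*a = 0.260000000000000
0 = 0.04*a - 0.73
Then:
No Solution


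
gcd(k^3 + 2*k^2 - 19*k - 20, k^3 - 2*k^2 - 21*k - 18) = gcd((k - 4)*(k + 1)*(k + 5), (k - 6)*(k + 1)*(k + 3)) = k + 1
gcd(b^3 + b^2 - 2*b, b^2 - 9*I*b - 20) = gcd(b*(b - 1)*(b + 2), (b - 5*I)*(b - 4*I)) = 1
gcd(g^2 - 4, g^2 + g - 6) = g - 2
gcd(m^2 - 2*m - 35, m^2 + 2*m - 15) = m + 5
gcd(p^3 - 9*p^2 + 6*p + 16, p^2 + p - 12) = 1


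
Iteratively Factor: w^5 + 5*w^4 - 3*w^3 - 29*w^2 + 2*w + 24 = (w - 1)*(w^4 + 6*w^3 + 3*w^2 - 26*w - 24) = (w - 1)*(w + 1)*(w^3 + 5*w^2 - 2*w - 24) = (w - 1)*(w + 1)*(w + 3)*(w^2 + 2*w - 8) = (w - 1)*(w + 1)*(w + 3)*(w + 4)*(w - 2)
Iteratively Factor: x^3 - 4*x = (x - 2)*(x^2 + 2*x) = x*(x - 2)*(x + 2)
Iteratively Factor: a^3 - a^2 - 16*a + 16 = (a - 1)*(a^2 - 16) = (a - 4)*(a - 1)*(a + 4)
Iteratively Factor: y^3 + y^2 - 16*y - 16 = (y - 4)*(y^2 + 5*y + 4) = (y - 4)*(y + 4)*(y + 1)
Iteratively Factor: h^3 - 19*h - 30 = (h - 5)*(h^2 + 5*h + 6) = (h - 5)*(h + 2)*(h + 3)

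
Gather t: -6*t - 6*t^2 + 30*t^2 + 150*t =24*t^2 + 144*t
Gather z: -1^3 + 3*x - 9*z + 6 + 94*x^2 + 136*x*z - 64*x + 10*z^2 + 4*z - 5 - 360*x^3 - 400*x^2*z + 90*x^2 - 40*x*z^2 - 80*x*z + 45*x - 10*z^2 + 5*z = -360*x^3 + 184*x^2 - 40*x*z^2 - 16*x + z*(-400*x^2 + 56*x)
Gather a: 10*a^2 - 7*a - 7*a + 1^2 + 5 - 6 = 10*a^2 - 14*a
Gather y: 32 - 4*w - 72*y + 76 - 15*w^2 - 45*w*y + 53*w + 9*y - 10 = -15*w^2 + 49*w + y*(-45*w - 63) + 98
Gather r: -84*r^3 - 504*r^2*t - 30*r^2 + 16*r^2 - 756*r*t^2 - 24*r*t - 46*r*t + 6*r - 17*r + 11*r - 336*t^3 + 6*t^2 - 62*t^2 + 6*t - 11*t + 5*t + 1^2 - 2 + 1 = -84*r^3 + r^2*(-504*t - 14) + r*(-756*t^2 - 70*t) - 336*t^3 - 56*t^2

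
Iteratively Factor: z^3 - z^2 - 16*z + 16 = (z - 1)*(z^2 - 16) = (z - 1)*(z + 4)*(z - 4)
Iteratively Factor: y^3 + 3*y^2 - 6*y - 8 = (y + 4)*(y^2 - y - 2) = (y - 2)*(y + 4)*(y + 1)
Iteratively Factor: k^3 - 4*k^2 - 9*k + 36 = (k - 3)*(k^2 - k - 12) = (k - 4)*(k - 3)*(k + 3)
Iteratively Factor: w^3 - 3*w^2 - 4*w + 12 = (w - 2)*(w^2 - w - 6) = (w - 3)*(w - 2)*(w + 2)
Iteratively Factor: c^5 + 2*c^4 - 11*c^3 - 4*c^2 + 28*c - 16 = (c - 2)*(c^4 + 4*c^3 - 3*c^2 - 10*c + 8) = (c - 2)*(c - 1)*(c^3 + 5*c^2 + 2*c - 8) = (c - 2)*(c - 1)*(c + 2)*(c^2 + 3*c - 4) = (c - 2)*(c - 1)^2*(c + 2)*(c + 4)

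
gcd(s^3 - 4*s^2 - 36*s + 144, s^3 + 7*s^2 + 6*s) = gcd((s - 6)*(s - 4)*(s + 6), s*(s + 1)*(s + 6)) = s + 6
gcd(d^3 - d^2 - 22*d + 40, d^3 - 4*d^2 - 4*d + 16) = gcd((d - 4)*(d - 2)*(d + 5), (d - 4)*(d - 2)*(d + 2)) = d^2 - 6*d + 8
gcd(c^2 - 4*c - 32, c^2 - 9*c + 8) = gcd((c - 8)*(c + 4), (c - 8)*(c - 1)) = c - 8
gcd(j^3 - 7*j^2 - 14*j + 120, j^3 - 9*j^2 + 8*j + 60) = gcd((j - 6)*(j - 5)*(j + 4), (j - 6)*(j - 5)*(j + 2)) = j^2 - 11*j + 30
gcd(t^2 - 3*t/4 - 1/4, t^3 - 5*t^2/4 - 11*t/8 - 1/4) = t + 1/4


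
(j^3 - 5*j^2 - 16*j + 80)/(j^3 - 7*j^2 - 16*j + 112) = (j - 5)/(j - 7)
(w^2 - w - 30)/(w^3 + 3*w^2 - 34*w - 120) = 1/(w + 4)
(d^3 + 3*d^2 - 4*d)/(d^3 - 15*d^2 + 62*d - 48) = d*(d + 4)/(d^2 - 14*d + 48)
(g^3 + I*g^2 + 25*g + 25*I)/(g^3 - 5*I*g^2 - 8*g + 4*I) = (g^3 + I*g^2 + 25*g + 25*I)/(g^3 - 5*I*g^2 - 8*g + 4*I)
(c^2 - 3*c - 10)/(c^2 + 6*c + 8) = (c - 5)/(c + 4)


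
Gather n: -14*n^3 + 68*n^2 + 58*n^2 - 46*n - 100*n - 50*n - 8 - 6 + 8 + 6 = -14*n^3 + 126*n^2 - 196*n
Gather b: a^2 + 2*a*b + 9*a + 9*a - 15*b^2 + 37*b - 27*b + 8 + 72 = a^2 + 18*a - 15*b^2 + b*(2*a + 10) + 80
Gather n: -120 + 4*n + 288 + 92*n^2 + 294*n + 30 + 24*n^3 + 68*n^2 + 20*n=24*n^3 + 160*n^2 + 318*n + 198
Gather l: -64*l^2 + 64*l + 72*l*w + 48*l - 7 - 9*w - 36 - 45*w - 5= -64*l^2 + l*(72*w + 112) - 54*w - 48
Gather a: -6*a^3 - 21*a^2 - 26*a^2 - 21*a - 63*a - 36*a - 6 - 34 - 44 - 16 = -6*a^3 - 47*a^2 - 120*a - 100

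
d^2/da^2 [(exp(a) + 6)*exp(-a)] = 6*exp(-a)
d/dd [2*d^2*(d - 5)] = 2*d*(3*d - 10)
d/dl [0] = 0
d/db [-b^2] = -2*b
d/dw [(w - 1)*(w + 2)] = 2*w + 1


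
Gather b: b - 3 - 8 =b - 11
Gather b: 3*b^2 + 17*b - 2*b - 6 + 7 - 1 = 3*b^2 + 15*b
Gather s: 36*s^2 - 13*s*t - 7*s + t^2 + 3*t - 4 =36*s^2 + s*(-13*t - 7) + t^2 + 3*t - 4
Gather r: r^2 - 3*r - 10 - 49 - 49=r^2 - 3*r - 108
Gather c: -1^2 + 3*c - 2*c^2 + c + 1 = -2*c^2 + 4*c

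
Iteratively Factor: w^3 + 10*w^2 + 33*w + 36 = (w + 3)*(w^2 + 7*w + 12) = (w + 3)*(w + 4)*(w + 3)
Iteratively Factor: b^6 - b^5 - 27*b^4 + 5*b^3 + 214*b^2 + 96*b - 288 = (b + 3)*(b^5 - 4*b^4 - 15*b^3 + 50*b^2 + 64*b - 96) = (b - 4)*(b + 3)*(b^4 - 15*b^2 - 10*b + 24) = (b - 4)*(b + 2)*(b + 3)*(b^3 - 2*b^2 - 11*b + 12) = (b - 4)^2*(b + 2)*(b + 3)*(b^2 + 2*b - 3) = (b - 4)^2*(b - 1)*(b + 2)*(b + 3)*(b + 3)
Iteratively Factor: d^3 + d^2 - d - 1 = (d + 1)*(d^2 - 1) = (d + 1)^2*(d - 1)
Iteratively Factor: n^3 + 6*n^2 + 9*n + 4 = (n + 1)*(n^2 + 5*n + 4) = (n + 1)^2*(n + 4)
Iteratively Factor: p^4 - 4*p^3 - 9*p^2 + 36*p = (p - 3)*(p^3 - p^2 - 12*p) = (p - 4)*(p - 3)*(p^2 + 3*p) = p*(p - 4)*(p - 3)*(p + 3)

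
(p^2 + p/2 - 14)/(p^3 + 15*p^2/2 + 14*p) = (2*p - 7)/(p*(2*p + 7))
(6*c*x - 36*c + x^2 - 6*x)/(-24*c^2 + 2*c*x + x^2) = (x - 6)/(-4*c + x)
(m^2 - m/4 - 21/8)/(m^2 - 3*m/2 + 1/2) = (8*m^2 - 2*m - 21)/(4*(2*m^2 - 3*m + 1))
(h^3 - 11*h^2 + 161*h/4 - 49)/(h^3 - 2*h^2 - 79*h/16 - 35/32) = 8*(2*h^2 - 15*h + 28)/(16*h^2 + 24*h + 5)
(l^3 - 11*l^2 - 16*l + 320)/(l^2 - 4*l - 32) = (l^2 - 3*l - 40)/(l + 4)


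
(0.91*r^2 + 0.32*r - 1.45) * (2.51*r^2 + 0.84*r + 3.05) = 2.2841*r^4 + 1.5676*r^3 - 0.5952*r^2 - 0.242*r - 4.4225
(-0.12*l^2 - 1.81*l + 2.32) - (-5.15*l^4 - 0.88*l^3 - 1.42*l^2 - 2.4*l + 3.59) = 5.15*l^4 + 0.88*l^3 + 1.3*l^2 + 0.59*l - 1.27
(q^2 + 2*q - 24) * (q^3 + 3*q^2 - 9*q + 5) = q^5 + 5*q^4 - 27*q^3 - 85*q^2 + 226*q - 120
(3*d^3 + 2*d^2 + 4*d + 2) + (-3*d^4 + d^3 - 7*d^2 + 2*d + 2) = -3*d^4 + 4*d^3 - 5*d^2 + 6*d + 4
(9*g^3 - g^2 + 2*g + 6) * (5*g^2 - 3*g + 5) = 45*g^5 - 32*g^4 + 58*g^3 + 19*g^2 - 8*g + 30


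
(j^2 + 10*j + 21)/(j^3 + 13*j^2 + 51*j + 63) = 1/(j + 3)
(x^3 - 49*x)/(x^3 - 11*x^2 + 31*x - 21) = x*(x + 7)/(x^2 - 4*x + 3)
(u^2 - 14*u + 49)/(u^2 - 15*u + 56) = (u - 7)/(u - 8)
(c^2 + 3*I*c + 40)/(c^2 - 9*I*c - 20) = (c + 8*I)/(c - 4*I)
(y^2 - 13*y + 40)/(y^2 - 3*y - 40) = (y - 5)/(y + 5)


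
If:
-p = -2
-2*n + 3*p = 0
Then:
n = 3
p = 2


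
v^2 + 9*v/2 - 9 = (v - 3/2)*(v + 6)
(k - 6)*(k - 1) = k^2 - 7*k + 6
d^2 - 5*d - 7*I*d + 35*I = (d - 5)*(d - 7*I)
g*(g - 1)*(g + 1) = g^3 - g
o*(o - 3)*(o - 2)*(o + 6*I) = o^4 - 5*o^3 + 6*I*o^3 + 6*o^2 - 30*I*o^2 + 36*I*o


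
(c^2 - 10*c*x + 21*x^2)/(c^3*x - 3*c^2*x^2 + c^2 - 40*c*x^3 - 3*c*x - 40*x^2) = (-c^2 + 10*c*x - 21*x^2)/(-c^3*x + 3*c^2*x^2 - c^2 + 40*c*x^3 + 3*c*x + 40*x^2)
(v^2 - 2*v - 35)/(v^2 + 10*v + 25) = (v - 7)/(v + 5)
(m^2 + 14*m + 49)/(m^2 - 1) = (m^2 + 14*m + 49)/(m^2 - 1)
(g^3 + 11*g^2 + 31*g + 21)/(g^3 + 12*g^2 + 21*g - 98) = (g^2 + 4*g + 3)/(g^2 + 5*g - 14)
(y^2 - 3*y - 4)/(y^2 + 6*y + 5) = (y - 4)/(y + 5)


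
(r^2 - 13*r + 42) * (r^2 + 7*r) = r^4 - 6*r^3 - 49*r^2 + 294*r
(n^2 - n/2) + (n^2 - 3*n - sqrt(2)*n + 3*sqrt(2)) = 2*n^2 - 7*n/2 - sqrt(2)*n + 3*sqrt(2)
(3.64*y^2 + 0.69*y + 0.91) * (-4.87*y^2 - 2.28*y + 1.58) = -17.7268*y^4 - 11.6595*y^3 - 0.253699999999999*y^2 - 0.9846*y + 1.4378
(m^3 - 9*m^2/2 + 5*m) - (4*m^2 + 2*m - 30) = m^3 - 17*m^2/2 + 3*m + 30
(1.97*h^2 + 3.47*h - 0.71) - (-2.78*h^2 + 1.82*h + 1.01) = 4.75*h^2 + 1.65*h - 1.72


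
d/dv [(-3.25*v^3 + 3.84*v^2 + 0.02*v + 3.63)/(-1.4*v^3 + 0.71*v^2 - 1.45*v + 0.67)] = (3.0685*v^4 + 9.481*v^3 + 3.1313*v^2 - 0.00899999999999945*v + 5.2769)/(1.96*v^6 - 1.988*v^5 + 4.5641*v^4 - 3.935*v^3 + 3.0539*v^2 - 1.943*v + 0.4489)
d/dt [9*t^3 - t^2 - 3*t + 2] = 27*t^2 - 2*t - 3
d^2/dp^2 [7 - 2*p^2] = -4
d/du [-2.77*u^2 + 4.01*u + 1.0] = 4.01 - 5.54*u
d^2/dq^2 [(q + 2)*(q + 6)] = 2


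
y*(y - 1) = y^2 - y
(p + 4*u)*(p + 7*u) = p^2 + 11*p*u + 28*u^2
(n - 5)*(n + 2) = n^2 - 3*n - 10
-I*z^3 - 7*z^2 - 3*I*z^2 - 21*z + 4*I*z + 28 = (z + 4)*(z - 7*I)*(-I*z + I)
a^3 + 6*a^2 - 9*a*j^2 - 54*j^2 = (a + 6)*(a - 3*j)*(a + 3*j)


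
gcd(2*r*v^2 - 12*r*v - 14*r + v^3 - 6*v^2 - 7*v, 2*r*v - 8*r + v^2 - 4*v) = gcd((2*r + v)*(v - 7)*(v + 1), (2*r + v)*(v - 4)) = 2*r + v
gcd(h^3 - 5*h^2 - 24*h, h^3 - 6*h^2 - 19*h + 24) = h^2 - 5*h - 24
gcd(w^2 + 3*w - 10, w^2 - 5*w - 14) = 1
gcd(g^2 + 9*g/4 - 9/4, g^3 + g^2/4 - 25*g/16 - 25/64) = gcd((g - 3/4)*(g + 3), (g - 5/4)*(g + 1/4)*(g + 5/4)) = 1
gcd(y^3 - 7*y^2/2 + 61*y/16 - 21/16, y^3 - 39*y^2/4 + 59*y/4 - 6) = y^2 - 7*y/4 + 3/4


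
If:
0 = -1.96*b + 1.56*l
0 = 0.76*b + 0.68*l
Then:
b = 0.00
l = 0.00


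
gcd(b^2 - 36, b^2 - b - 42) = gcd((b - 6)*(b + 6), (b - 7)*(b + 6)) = b + 6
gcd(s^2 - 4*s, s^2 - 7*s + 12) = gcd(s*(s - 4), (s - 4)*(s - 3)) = s - 4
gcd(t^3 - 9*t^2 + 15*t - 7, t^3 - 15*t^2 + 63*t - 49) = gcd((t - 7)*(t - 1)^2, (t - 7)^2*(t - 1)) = t^2 - 8*t + 7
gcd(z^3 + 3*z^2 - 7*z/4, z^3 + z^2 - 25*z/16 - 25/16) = 1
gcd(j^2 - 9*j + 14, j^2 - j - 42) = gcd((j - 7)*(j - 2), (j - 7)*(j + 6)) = j - 7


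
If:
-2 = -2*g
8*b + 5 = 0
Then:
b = -5/8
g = 1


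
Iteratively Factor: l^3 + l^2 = (l + 1)*(l^2) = l*(l + 1)*(l)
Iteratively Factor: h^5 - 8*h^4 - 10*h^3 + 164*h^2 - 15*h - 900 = (h + 3)*(h^4 - 11*h^3 + 23*h^2 + 95*h - 300) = (h - 5)*(h + 3)*(h^3 - 6*h^2 - 7*h + 60) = (h - 5)^2*(h + 3)*(h^2 - h - 12) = (h - 5)^2*(h - 4)*(h + 3)*(h + 3)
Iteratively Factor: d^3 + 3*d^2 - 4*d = (d - 1)*(d^2 + 4*d) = (d - 1)*(d + 4)*(d)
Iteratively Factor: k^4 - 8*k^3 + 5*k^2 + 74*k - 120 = (k - 5)*(k^3 - 3*k^2 - 10*k + 24) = (k - 5)*(k - 4)*(k^2 + k - 6) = (k - 5)*(k - 4)*(k + 3)*(k - 2)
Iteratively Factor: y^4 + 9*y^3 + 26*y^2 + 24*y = (y + 4)*(y^3 + 5*y^2 + 6*y) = (y + 2)*(y + 4)*(y^2 + 3*y) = (y + 2)*(y + 3)*(y + 4)*(y)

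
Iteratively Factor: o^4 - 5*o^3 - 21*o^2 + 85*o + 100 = (o + 4)*(o^3 - 9*o^2 + 15*o + 25) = (o - 5)*(o + 4)*(o^2 - 4*o - 5) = (o - 5)^2*(o + 4)*(o + 1)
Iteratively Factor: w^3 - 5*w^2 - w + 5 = (w - 1)*(w^2 - 4*w - 5) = (w - 1)*(w + 1)*(w - 5)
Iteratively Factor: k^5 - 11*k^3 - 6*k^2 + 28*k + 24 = (k - 3)*(k^4 + 3*k^3 - 2*k^2 - 12*k - 8) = (k - 3)*(k - 2)*(k^3 + 5*k^2 + 8*k + 4) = (k - 3)*(k - 2)*(k + 2)*(k^2 + 3*k + 2) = (k - 3)*(k - 2)*(k + 2)^2*(k + 1)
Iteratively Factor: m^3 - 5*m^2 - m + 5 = (m + 1)*(m^2 - 6*m + 5) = (m - 1)*(m + 1)*(m - 5)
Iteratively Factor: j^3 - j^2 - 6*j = (j - 3)*(j^2 + 2*j) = j*(j - 3)*(j + 2)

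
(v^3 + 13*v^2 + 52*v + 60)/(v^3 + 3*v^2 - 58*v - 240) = (v + 2)/(v - 8)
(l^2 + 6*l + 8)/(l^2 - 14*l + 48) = (l^2 + 6*l + 8)/(l^2 - 14*l + 48)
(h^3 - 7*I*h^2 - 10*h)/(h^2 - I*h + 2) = h*(h - 5*I)/(h + I)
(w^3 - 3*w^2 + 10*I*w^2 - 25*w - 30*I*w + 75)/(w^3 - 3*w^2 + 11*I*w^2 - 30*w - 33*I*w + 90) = (w + 5*I)/(w + 6*I)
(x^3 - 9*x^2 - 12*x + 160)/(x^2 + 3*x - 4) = (x^2 - 13*x + 40)/(x - 1)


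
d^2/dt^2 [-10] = 0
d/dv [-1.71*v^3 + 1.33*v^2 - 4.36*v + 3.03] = -5.13*v^2 + 2.66*v - 4.36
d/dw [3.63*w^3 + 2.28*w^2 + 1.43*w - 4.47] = 10.89*w^2 + 4.56*w + 1.43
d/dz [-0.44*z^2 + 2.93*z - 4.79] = 2.93 - 0.88*z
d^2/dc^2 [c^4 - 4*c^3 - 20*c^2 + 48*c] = 12*c^2 - 24*c - 40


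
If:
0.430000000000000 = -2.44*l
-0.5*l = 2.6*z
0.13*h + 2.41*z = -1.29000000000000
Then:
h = -10.55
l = -0.18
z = 0.03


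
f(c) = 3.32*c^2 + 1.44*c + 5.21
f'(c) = 6.64*c + 1.44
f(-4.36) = 62.04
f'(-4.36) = -27.51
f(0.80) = 8.49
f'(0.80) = 6.75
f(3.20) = 43.81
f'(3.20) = 22.69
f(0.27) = 5.84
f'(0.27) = 3.23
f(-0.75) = 6.00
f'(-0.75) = -3.54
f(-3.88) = 49.60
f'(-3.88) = -24.32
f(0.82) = 8.62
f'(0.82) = 6.88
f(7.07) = 181.34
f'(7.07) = 48.38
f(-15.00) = 730.61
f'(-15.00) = -98.16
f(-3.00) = 30.77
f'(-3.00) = -18.48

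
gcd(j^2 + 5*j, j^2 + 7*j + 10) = j + 5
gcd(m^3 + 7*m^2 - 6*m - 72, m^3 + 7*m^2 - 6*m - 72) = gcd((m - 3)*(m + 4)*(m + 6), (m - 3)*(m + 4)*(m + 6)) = m^3 + 7*m^2 - 6*m - 72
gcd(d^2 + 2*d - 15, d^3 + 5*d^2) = d + 5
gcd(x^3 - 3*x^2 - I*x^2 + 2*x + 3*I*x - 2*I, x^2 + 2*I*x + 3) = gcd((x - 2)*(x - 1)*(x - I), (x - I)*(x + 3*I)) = x - I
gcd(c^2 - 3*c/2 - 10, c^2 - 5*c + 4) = c - 4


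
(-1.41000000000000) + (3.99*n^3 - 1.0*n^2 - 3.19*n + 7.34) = 3.99*n^3 - 1.0*n^2 - 3.19*n + 5.93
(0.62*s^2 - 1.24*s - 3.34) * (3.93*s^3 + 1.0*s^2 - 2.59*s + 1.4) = 2.4366*s^5 - 4.2532*s^4 - 15.972*s^3 + 0.7396*s^2 + 6.9146*s - 4.676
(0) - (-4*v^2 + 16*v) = 4*v^2 - 16*v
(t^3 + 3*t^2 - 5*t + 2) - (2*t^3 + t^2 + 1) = -t^3 + 2*t^2 - 5*t + 1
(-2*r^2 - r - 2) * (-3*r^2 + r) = 6*r^4 + r^3 + 5*r^2 - 2*r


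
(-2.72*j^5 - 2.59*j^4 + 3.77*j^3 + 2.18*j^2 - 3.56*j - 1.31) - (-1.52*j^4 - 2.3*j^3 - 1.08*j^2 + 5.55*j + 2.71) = -2.72*j^5 - 1.07*j^4 + 6.07*j^3 + 3.26*j^2 - 9.11*j - 4.02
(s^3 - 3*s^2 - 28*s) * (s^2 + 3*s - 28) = s^5 - 65*s^3 + 784*s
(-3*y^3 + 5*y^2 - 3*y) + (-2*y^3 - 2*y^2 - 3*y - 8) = -5*y^3 + 3*y^2 - 6*y - 8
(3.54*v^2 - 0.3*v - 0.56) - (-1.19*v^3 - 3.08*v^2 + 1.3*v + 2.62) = 1.19*v^3 + 6.62*v^2 - 1.6*v - 3.18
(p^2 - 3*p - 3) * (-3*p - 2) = -3*p^3 + 7*p^2 + 15*p + 6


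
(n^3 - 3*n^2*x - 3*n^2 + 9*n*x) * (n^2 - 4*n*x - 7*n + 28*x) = n^5 - 7*n^4*x - 10*n^4 + 12*n^3*x^2 + 70*n^3*x + 21*n^3 - 120*n^2*x^2 - 147*n^2*x + 252*n*x^2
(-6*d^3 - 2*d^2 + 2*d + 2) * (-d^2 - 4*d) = 6*d^5 + 26*d^4 + 6*d^3 - 10*d^2 - 8*d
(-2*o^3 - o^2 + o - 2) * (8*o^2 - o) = -16*o^5 - 6*o^4 + 9*o^3 - 17*o^2 + 2*o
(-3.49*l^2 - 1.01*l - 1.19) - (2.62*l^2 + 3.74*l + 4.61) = -6.11*l^2 - 4.75*l - 5.8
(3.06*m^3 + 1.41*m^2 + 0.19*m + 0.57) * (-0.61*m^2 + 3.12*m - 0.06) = -1.8666*m^5 + 8.6871*m^4 + 4.0997*m^3 + 0.1605*m^2 + 1.767*m - 0.0342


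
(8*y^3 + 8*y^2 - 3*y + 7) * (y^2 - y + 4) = 8*y^5 + 21*y^3 + 42*y^2 - 19*y + 28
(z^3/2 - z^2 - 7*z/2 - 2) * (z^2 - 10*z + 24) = z^5/2 - 6*z^4 + 37*z^3/2 + 9*z^2 - 64*z - 48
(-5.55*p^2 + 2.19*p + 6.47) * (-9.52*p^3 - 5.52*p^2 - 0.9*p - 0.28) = 52.836*p^5 + 9.7872*p^4 - 68.6882*p^3 - 36.1314*p^2 - 6.4362*p - 1.8116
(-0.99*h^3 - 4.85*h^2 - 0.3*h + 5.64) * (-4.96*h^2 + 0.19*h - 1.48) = 4.9104*h^5 + 23.8679*h^4 + 2.0317*h^3 - 20.8534*h^2 + 1.5156*h - 8.3472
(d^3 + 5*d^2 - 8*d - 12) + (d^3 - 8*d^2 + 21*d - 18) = 2*d^3 - 3*d^2 + 13*d - 30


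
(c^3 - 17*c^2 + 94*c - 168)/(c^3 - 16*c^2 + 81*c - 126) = (c - 4)/(c - 3)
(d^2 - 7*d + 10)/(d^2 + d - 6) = (d - 5)/(d + 3)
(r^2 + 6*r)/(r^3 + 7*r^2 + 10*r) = (r + 6)/(r^2 + 7*r + 10)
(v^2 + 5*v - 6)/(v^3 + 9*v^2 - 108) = (v - 1)/(v^2 + 3*v - 18)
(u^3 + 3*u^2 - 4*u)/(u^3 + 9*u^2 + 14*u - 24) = u/(u + 6)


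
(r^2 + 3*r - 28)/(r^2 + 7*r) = (r - 4)/r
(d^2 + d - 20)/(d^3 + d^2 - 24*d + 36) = (d^2 + d - 20)/(d^3 + d^2 - 24*d + 36)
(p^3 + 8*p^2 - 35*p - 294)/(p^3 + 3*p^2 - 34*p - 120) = (p^2 + 14*p + 49)/(p^2 + 9*p + 20)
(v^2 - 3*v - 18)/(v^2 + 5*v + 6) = (v - 6)/(v + 2)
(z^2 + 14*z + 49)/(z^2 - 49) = (z + 7)/(z - 7)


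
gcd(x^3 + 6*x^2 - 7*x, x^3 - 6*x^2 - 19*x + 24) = x - 1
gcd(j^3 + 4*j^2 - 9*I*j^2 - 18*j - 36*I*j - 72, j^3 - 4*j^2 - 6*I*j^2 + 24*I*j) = j - 6*I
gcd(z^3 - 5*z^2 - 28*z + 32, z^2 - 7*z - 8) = z - 8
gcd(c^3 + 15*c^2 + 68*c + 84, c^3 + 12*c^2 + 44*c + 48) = c^2 + 8*c + 12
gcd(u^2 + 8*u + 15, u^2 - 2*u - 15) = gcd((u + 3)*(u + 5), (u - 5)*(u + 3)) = u + 3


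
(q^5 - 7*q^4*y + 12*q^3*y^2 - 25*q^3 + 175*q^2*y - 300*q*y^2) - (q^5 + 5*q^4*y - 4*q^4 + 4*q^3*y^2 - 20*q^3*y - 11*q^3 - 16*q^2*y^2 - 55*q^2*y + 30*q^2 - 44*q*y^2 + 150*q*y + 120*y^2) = -12*q^4*y + 4*q^4 + 8*q^3*y^2 + 20*q^3*y - 14*q^3 + 16*q^2*y^2 + 230*q^2*y - 30*q^2 - 256*q*y^2 - 150*q*y - 120*y^2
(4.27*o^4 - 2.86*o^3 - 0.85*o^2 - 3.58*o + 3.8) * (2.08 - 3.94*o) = -16.8238*o^5 + 20.15*o^4 - 2.5998*o^3 + 12.3372*o^2 - 22.4184*o + 7.904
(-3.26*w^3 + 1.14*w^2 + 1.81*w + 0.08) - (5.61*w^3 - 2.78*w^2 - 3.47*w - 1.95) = -8.87*w^3 + 3.92*w^2 + 5.28*w + 2.03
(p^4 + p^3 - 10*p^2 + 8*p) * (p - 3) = p^5 - 2*p^4 - 13*p^3 + 38*p^2 - 24*p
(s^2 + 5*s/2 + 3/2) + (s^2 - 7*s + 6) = 2*s^2 - 9*s/2 + 15/2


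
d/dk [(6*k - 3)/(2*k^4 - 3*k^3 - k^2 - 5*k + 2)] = 3*(-12*k^4 + 20*k^3 - 7*k^2 - 2*k - 1)/(4*k^8 - 12*k^7 + 5*k^6 - 14*k^5 + 39*k^4 - 2*k^3 + 21*k^2 - 20*k + 4)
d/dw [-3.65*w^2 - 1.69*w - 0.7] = -7.3*w - 1.69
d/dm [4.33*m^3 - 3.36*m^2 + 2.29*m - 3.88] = 12.99*m^2 - 6.72*m + 2.29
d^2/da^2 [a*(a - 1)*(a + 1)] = 6*a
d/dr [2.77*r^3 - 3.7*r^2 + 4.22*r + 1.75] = 8.31*r^2 - 7.4*r + 4.22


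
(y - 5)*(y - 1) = y^2 - 6*y + 5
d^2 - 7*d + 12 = (d - 4)*(d - 3)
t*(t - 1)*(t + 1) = t^3 - t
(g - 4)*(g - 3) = g^2 - 7*g + 12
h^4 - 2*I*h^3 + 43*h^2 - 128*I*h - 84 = (h - 6*I)*(h - 2*I)*(h - I)*(h + 7*I)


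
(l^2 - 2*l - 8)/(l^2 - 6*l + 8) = (l + 2)/(l - 2)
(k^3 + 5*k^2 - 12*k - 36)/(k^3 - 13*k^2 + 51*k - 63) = (k^2 + 8*k + 12)/(k^2 - 10*k + 21)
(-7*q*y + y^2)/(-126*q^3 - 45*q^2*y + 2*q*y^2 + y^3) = y/(18*q^2 + 9*q*y + y^2)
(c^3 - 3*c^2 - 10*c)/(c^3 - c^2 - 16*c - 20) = c/(c + 2)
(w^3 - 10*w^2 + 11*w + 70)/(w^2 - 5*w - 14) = w - 5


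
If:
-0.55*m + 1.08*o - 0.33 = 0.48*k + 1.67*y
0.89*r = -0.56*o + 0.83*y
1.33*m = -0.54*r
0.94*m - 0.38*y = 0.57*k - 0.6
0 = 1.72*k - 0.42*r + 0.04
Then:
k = -0.09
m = 0.12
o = 3.42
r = -0.28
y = 2.00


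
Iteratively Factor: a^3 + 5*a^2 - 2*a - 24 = (a + 4)*(a^2 + a - 6) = (a + 3)*(a + 4)*(a - 2)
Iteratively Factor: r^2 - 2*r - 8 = (r + 2)*(r - 4)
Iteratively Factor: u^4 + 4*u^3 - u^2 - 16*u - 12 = (u - 2)*(u^3 + 6*u^2 + 11*u + 6) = (u - 2)*(u + 2)*(u^2 + 4*u + 3) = (u - 2)*(u + 2)*(u + 3)*(u + 1)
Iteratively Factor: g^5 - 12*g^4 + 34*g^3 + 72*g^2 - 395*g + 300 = (g - 5)*(g^4 - 7*g^3 - g^2 + 67*g - 60) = (g - 5)*(g - 4)*(g^3 - 3*g^2 - 13*g + 15) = (g - 5)*(g - 4)*(g - 1)*(g^2 - 2*g - 15) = (g - 5)*(g - 4)*(g - 1)*(g + 3)*(g - 5)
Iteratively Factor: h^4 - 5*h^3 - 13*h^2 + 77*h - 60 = (h - 5)*(h^3 - 13*h + 12) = (h - 5)*(h - 1)*(h^2 + h - 12) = (h - 5)*(h - 1)*(h + 4)*(h - 3)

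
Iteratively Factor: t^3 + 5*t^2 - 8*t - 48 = (t + 4)*(t^2 + t - 12) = (t + 4)^2*(t - 3)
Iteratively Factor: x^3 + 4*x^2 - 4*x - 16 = (x + 4)*(x^2 - 4) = (x + 2)*(x + 4)*(x - 2)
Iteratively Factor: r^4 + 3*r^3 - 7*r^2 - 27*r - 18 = (r + 1)*(r^3 + 2*r^2 - 9*r - 18) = (r + 1)*(r + 2)*(r^2 - 9) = (r + 1)*(r + 2)*(r + 3)*(r - 3)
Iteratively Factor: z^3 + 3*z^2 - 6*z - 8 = (z + 1)*(z^2 + 2*z - 8) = (z + 1)*(z + 4)*(z - 2)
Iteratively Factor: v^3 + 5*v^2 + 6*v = (v + 2)*(v^2 + 3*v) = v*(v + 2)*(v + 3)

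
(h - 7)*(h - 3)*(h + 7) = h^3 - 3*h^2 - 49*h + 147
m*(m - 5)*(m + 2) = m^3 - 3*m^2 - 10*m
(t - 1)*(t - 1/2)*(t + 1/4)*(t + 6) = t^4 + 19*t^3/4 - 59*t^2/8 + 7*t/8 + 3/4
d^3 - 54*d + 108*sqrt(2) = (d - 3*sqrt(2))^2*(d + 6*sqrt(2))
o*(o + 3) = o^2 + 3*o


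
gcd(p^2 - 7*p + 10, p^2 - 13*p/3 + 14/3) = p - 2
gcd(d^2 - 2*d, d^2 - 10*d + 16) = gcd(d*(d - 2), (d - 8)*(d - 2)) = d - 2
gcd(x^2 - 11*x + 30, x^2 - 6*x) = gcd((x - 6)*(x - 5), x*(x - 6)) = x - 6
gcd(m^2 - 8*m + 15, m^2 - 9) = m - 3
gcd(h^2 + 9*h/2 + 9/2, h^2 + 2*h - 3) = h + 3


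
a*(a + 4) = a^2 + 4*a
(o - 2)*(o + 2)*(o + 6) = o^3 + 6*o^2 - 4*o - 24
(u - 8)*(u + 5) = u^2 - 3*u - 40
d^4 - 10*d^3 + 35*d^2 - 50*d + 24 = (d - 4)*(d - 3)*(d - 2)*(d - 1)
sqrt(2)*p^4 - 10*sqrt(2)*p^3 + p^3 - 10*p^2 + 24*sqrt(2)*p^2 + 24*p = p*(p - 6)*(p - 4)*(sqrt(2)*p + 1)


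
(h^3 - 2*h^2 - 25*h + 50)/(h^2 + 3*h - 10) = h - 5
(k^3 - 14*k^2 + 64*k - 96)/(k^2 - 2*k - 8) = (k^2 - 10*k + 24)/(k + 2)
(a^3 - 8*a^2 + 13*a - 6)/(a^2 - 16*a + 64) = (a^3 - 8*a^2 + 13*a - 6)/(a^2 - 16*a + 64)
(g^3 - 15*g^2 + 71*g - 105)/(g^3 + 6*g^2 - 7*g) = (g^3 - 15*g^2 + 71*g - 105)/(g*(g^2 + 6*g - 7))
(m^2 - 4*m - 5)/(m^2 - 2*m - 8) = (-m^2 + 4*m + 5)/(-m^2 + 2*m + 8)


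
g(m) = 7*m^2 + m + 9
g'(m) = 14*m + 1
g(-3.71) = 101.64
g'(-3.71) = -50.94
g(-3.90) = 111.57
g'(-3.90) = -53.60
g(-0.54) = 10.50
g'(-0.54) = -6.56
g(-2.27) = 42.80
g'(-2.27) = -30.78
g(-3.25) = 79.69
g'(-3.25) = -44.50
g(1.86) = 35.08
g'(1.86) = 27.04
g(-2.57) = 52.66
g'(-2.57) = -34.98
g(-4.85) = 168.81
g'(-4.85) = -66.90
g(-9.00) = 567.00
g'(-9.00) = -125.00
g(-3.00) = 69.00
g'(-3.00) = -41.00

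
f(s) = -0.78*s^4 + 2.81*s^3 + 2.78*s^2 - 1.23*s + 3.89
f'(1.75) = 17.60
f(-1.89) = -12.78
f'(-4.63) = 463.41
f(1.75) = 18.00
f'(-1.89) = 39.44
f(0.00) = 3.89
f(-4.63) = -568.16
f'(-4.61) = 457.97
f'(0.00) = -1.23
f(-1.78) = -8.79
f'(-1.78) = 33.18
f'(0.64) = 4.96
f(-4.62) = -563.54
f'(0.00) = -1.23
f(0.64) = 4.85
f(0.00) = 3.89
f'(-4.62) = 460.68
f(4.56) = -14.72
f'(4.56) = -96.42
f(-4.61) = -558.95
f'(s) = -3.12*s^3 + 8.43*s^2 + 5.56*s - 1.23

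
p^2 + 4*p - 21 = (p - 3)*(p + 7)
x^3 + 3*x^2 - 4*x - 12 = (x - 2)*(x + 2)*(x + 3)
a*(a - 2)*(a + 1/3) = a^3 - 5*a^2/3 - 2*a/3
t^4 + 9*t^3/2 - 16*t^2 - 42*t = t*(t - 7/2)*(t + 2)*(t + 6)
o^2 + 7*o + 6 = (o + 1)*(o + 6)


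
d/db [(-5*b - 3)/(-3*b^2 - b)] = 3*(-5*b^2 - 6*b - 1)/(b^2*(9*b^2 + 6*b + 1))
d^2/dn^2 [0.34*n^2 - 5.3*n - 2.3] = 0.680000000000000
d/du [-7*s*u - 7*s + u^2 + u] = -7*s + 2*u + 1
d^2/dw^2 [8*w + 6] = 0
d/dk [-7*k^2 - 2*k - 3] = -14*k - 2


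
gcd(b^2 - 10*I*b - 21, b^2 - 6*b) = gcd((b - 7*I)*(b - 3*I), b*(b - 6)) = 1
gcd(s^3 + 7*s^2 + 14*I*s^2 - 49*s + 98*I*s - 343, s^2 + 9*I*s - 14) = s + 7*I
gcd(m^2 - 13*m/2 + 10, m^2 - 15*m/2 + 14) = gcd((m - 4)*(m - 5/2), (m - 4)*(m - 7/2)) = m - 4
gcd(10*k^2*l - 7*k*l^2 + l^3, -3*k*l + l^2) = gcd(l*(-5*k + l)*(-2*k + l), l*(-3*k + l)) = l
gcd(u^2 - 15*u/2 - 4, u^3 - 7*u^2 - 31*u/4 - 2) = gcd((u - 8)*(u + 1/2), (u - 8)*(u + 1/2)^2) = u^2 - 15*u/2 - 4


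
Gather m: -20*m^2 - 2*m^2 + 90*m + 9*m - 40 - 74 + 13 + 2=-22*m^2 + 99*m - 99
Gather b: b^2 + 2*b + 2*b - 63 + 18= b^2 + 4*b - 45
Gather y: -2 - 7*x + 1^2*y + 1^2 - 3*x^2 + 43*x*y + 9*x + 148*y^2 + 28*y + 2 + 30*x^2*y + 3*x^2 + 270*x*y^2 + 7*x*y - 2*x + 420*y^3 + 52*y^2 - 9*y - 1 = 420*y^3 + y^2*(270*x + 200) + y*(30*x^2 + 50*x + 20)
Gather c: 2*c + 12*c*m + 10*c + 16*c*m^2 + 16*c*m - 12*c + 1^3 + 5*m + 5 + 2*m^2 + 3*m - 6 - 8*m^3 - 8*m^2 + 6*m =c*(16*m^2 + 28*m) - 8*m^3 - 6*m^2 + 14*m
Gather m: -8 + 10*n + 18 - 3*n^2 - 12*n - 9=-3*n^2 - 2*n + 1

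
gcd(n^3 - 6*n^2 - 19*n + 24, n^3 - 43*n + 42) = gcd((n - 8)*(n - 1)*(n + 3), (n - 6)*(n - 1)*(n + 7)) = n - 1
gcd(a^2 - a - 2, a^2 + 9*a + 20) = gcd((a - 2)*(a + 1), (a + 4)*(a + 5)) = 1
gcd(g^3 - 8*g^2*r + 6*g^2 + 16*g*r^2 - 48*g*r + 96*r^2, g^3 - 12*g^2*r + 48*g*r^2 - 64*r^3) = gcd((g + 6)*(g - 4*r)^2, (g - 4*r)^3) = g^2 - 8*g*r + 16*r^2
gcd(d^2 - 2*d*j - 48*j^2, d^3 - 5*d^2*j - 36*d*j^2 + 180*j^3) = d + 6*j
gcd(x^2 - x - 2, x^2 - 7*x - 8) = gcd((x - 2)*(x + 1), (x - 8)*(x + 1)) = x + 1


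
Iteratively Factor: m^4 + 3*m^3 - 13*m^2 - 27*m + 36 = (m + 3)*(m^3 - 13*m + 12) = (m - 1)*(m + 3)*(m^2 + m - 12) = (m - 1)*(m + 3)*(m + 4)*(m - 3)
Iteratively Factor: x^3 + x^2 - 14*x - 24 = (x - 4)*(x^2 + 5*x + 6) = (x - 4)*(x + 2)*(x + 3)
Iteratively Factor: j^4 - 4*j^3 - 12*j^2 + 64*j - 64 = (j - 2)*(j^3 - 2*j^2 - 16*j + 32) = (j - 4)*(j - 2)*(j^2 + 2*j - 8) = (j - 4)*(j - 2)^2*(j + 4)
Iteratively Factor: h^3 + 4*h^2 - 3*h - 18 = (h + 3)*(h^2 + h - 6) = (h - 2)*(h + 3)*(h + 3)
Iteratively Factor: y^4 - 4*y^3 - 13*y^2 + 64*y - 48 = (y + 4)*(y^3 - 8*y^2 + 19*y - 12) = (y - 4)*(y + 4)*(y^2 - 4*y + 3) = (y - 4)*(y - 3)*(y + 4)*(y - 1)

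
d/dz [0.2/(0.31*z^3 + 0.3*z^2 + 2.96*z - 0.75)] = (-0.186*z^2 - 0.12*z - 0.592)/(0.31*z^3 + 0.3*z^2 + 2.96*z - 0.75)^2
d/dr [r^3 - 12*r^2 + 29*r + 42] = 3*r^2 - 24*r + 29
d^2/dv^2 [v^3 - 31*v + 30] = 6*v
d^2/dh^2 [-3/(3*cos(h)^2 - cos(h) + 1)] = 3*(-36*sin(h)^4 + 7*sin(h)^2 - 49*cos(h)/4 + 9*cos(3*h)/4 + 25)/(3*sin(h)^2 + cos(h) - 4)^3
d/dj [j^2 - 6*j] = 2*j - 6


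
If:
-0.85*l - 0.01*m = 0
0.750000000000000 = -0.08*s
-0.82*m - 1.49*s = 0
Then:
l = -0.20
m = 17.04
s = -9.38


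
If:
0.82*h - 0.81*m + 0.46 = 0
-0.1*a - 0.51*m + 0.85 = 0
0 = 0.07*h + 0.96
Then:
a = 76.41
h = -13.71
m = -13.32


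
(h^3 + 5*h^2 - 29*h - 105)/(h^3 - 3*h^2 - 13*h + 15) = (h + 7)/(h - 1)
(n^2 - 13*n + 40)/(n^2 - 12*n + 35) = (n - 8)/(n - 7)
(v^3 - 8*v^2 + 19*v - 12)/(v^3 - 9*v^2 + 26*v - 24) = (v - 1)/(v - 2)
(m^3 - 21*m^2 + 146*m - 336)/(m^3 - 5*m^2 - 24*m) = (m^2 - 13*m + 42)/(m*(m + 3))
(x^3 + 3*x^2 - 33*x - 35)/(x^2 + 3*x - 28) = (x^2 - 4*x - 5)/(x - 4)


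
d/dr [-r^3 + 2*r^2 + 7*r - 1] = -3*r^2 + 4*r + 7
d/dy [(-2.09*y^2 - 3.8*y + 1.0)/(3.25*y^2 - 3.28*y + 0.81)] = (19.2052*y^2 - 9.8858*y + 0.202)/(10.5625*y^4 - 21.32*y^3 + 16.0234*y^2 - 5.3136*y + 0.6561)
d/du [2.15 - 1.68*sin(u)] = -1.68*cos(u)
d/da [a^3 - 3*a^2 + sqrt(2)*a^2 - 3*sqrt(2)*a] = 3*a^2 - 6*a + 2*sqrt(2)*a - 3*sqrt(2)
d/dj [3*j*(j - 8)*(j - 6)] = 9*j^2 - 84*j + 144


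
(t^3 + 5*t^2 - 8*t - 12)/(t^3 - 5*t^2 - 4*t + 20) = (t^2 + 7*t + 6)/(t^2 - 3*t - 10)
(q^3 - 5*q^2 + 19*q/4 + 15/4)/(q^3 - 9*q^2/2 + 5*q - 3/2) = (4*q^2 - 8*q - 5)/(2*(2*q^2 - 3*q + 1))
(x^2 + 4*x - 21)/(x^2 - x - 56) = (x - 3)/(x - 8)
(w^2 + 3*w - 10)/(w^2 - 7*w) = (w^2 + 3*w - 10)/(w*(w - 7))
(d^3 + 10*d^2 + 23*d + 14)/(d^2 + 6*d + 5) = (d^2 + 9*d + 14)/(d + 5)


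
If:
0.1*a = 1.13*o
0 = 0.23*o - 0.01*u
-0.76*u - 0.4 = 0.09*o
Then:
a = -0.26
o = -0.02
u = -0.52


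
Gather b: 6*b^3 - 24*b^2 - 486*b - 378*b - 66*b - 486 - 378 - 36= 6*b^3 - 24*b^2 - 930*b - 900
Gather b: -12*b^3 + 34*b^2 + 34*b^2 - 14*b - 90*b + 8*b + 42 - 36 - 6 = -12*b^3 + 68*b^2 - 96*b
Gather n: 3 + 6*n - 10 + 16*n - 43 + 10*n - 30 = 32*n - 80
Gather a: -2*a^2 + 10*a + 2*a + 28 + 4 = -2*a^2 + 12*a + 32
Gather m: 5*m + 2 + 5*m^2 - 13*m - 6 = 5*m^2 - 8*m - 4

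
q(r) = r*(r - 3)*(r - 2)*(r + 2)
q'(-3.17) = -180.50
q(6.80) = 1091.48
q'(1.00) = -1.00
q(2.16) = -1.21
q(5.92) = 536.68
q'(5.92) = 479.12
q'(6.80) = 799.17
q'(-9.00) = -3561.00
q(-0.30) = -3.87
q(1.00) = 6.00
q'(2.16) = -6.96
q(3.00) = 0.00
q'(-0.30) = 13.48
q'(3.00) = 15.00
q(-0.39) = -5.09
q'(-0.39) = 13.51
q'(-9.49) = -4141.30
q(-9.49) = 10200.71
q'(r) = r*(r - 3)*(r - 2) + r*(r - 3)*(r + 2) + r*(r - 2)*(r + 2) + (r - 3)*(r - 2)*(r + 2) = 4*r^3 - 9*r^2 - 8*r + 12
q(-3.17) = 118.31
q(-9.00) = 8316.00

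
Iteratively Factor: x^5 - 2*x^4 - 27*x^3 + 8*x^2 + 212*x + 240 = (x - 5)*(x^4 + 3*x^3 - 12*x^2 - 52*x - 48) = (x - 5)*(x + 2)*(x^3 + x^2 - 14*x - 24) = (x - 5)*(x + 2)^2*(x^2 - x - 12) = (x - 5)*(x - 4)*(x + 2)^2*(x + 3)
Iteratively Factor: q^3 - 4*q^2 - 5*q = (q)*(q^2 - 4*q - 5) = q*(q + 1)*(q - 5)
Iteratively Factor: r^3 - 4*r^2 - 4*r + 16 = (r - 2)*(r^2 - 2*r - 8) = (r - 2)*(r + 2)*(r - 4)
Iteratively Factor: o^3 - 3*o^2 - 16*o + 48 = (o + 4)*(o^2 - 7*o + 12) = (o - 4)*(o + 4)*(o - 3)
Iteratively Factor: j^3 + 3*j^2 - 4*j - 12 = (j + 2)*(j^2 + j - 6) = (j + 2)*(j + 3)*(j - 2)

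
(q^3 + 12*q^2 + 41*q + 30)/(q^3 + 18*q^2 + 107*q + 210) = (q + 1)/(q + 7)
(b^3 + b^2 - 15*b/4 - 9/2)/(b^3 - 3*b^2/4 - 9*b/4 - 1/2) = (4*b^2 + 12*b + 9)/(4*b^2 + 5*b + 1)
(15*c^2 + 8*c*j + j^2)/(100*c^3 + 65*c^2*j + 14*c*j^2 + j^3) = (3*c + j)/(20*c^2 + 9*c*j + j^2)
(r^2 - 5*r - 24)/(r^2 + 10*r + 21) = (r - 8)/(r + 7)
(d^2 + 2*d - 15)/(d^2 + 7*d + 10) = (d - 3)/(d + 2)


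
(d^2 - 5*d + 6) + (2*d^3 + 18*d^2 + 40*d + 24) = 2*d^3 + 19*d^2 + 35*d + 30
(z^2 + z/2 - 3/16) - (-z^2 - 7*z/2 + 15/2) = 2*z^2 + 4*z - 123/16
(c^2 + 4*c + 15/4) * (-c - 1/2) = -c^3 - 9*c^2/2 - 23*c/4 - 15/8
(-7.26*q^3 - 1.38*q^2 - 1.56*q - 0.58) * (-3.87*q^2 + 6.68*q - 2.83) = 28.0962*q^5 - 43.1562*q^4 + 17.3646*q^3 - 4.2708*q^2 + 0.540400000000001*q + 1.6414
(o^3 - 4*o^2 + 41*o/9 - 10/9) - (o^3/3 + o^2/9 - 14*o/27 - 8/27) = 2*o^3/3 - 37*o^2/9 + 137*o/27 - 22/27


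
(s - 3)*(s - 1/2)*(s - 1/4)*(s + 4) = s^4 + s^3/4 - 101*s^2/8 + 73*s/8 - 3/2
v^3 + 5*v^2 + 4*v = v*(v + 1)*(v + 4)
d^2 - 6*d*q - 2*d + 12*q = (d - 2)*(d - 6*q)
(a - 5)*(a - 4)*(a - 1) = a^3 - 10*a^2 + 29*a - 20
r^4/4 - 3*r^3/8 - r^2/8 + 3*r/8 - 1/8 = (r/4 + 1/4)*(r - 1)^2*(r - 1/2)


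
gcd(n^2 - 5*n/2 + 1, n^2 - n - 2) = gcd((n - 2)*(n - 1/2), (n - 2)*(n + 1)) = n - 2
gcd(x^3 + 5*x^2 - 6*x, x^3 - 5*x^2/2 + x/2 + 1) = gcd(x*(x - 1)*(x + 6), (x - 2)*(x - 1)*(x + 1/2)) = x - 1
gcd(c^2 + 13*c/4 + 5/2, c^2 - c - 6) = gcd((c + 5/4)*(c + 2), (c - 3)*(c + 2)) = c + 2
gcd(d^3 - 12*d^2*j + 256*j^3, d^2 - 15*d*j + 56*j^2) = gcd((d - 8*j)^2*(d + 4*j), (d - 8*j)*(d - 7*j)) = d - 8*j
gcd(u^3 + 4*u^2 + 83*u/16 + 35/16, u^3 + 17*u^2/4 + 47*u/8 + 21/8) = u^2 + 11*u/4 + 7/4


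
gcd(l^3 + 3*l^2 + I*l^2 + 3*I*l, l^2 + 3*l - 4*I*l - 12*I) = l + 3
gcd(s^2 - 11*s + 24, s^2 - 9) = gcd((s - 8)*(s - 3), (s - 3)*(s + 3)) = s - 3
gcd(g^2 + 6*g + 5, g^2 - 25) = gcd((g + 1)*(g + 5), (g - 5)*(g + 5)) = g + 5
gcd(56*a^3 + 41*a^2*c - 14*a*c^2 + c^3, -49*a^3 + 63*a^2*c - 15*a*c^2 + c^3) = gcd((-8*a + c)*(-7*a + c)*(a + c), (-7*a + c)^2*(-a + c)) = 7*a - c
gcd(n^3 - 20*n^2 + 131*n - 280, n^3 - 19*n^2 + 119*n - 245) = n^2 - 12*n + 35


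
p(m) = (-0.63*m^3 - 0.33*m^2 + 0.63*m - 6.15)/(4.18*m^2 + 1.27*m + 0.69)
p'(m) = (-8.36*m - 1.27)*(-0.63*m^3 - 0.33*m^2 + 0.63*m - 6.15)/(4.18*m^2 + 1.27*m + 0.69)^2 + (-1.89*m^2 - 0.66*m + 0.63)/(4.18*m^2 + 1.27*m + 0.69)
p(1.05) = -0.99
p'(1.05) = 1.18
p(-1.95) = -0.28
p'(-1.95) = -0.67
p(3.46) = -0.62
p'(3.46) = -0.10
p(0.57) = -2.17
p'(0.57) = 4.59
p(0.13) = -6.56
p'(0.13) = 17.26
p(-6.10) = 0.81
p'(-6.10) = -0.17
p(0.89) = -1.23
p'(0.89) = 1.80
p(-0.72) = -3.37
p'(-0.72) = -8.17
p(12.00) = -1.84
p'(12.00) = -0.15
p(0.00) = -8.91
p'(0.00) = 17.32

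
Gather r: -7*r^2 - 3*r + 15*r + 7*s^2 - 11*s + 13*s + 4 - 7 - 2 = -7*r^2 + 12*r + 7*s^2 + 2*s - 5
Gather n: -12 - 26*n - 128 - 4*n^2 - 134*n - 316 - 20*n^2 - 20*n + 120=-24*n^2 - 180*n - 336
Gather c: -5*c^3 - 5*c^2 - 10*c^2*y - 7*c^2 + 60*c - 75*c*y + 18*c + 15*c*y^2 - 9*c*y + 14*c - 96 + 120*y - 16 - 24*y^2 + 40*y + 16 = -5*c^3 + c^2*(-10*y - 12) + c*(15*y^2 - 84*y + 92) - 24*y^2 + 160*y - 96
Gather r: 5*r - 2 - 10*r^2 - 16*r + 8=-10*r^2 - 11*r + 6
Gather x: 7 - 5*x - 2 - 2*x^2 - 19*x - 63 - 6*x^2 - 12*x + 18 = -8*x^2 - 36*x - 40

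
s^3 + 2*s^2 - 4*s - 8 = (s - 2)*(s + 2)^2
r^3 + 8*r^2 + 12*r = r*(r + 2)*(r + 6)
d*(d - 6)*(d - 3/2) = d^3 - 15*d^2/2 + 9*d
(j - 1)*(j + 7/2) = j^2 + 5*j/2 - 7/2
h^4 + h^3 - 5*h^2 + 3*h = h*(h - 1)^2*(h + 3)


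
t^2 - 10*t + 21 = (t - 7)*(t - 3)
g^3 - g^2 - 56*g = g*(g - 8)*(g + 7)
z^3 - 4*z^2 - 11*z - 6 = (z - 6)*(z + 1)^2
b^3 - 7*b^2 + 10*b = b*(b - 5)*(b - 2)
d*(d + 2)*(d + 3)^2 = d^4 + 8*d^3 + 21*d^2 + 18*d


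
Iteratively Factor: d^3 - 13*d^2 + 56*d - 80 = (d - 5)*(d^2 - 8*d + 16) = (d - 5)*(d - 4)*(d - 4)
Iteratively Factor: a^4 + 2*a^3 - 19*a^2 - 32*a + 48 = (a - 4)*(a^3 + 6*a^2 + 5*a - 12) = (a - 4)*(a + 4)*(a^2 + 2*a - 3) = (a - 4)*(a + 3)*(a + 4)*(a - 1)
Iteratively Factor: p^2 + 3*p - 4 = (p + 4)*(p - 1)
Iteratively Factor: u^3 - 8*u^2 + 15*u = (u - 3)*(u^2 - 5*u) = (u - 5)*(u - 3)*(u)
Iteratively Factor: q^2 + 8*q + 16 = (q + 4)*(q + 4)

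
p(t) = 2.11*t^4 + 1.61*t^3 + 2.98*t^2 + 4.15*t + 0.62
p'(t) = 8.44*t^3 + 4.83*t^2 + 5.96*t + 4.15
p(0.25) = 1.88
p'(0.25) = 6.07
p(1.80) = 49.28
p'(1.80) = 79.75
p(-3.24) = 196.22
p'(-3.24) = -251.52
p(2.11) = 79.59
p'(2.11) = 117.51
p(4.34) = 954.96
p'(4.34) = 810.93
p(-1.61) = 9.12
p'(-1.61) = -28.15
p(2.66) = 168.68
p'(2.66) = 213.03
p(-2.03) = 26.84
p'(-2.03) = -58.65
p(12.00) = 47014.58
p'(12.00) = 15355.51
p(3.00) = 254.27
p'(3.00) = 293.38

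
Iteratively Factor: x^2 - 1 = (x + 1)*(x - 1)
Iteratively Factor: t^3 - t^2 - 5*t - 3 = (t + 1)*(t^2 - 2*t - 3) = (t + 1)^2*(t - 3)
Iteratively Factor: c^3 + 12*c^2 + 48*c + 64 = (c + 4)*(c^2 + 8*c + 16) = (c + 4)^2*(c + 4)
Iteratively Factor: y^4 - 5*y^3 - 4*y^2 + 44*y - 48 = (y - 4)*(y^3 - y^2 - 8*y + 12) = (y - 4)*(y - 2)*(y^2 + y - 6) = (y - 4)*(y - 2)*(y + 3)*(y - 2)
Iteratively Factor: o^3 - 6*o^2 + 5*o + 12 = (o + 1)*(o^2 - 7*o + 12) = (o - 4)*(o + 1)*(o - 3)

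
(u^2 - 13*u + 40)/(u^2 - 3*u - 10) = (u - 8)/(u + 2)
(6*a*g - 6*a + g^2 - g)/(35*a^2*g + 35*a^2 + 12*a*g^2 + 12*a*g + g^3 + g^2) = (6*a*g - 6*a + g^2 - g)/(35*a^2*g + 35*a^2 + 12*a*g^2 + 12*a*g + g^3 + g^2)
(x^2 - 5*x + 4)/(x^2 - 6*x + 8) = (x - 1)/(x - 2)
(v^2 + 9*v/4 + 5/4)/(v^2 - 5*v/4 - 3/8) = 2*(4*v^2 + 9*v + 5)/(8*v^2 - 10*v - 3)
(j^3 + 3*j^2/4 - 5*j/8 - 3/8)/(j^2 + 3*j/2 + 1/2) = j - 3/4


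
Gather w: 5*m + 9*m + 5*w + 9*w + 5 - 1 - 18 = 14*m + 14*w - 14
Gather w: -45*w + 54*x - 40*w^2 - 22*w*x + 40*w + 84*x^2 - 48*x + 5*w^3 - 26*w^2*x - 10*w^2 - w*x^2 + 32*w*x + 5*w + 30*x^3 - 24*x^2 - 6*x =5*w^3 + w^2*(-26*x - 50) + w*(-x^2 + 10*x) + 30*x^3 + 60*x^2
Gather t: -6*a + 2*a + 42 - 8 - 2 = 32 - 4*a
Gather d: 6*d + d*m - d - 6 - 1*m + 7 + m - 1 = d*(m + 5)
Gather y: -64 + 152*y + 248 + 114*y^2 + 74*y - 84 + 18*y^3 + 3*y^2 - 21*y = 18*y^3 + 117*y^2 + 205*y + 100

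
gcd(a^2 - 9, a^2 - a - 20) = 1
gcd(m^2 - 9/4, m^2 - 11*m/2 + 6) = m - 3/2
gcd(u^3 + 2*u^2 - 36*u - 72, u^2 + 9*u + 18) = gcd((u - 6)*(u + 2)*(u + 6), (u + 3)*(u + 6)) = u + 6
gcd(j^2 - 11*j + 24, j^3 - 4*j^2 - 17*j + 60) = j - 3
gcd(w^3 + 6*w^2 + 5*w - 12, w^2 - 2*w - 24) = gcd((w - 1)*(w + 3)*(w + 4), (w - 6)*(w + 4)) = w + 4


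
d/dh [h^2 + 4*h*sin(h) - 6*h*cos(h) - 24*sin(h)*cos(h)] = 6*h*sin(h) + 4*h*cos(h) + 2*h + 4*sin(h) - 6*cos(h) - 24*cos(2*h)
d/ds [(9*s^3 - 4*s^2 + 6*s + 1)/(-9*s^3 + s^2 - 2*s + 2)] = (-27*s^4 + 72*s^3 + 83*s^2 - 18*s + 14)/(81*s^6 - 18*s^5 + 37*s^4 - 40*s^3 + 8*s^2 - 8*s + 4)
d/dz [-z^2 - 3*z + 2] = -2*z - 3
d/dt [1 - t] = -1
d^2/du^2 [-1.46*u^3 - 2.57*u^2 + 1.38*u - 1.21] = -8.76*u - 5.14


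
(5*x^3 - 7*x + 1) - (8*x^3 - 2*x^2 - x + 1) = -3*x^3 + 2*x^2 - 6*x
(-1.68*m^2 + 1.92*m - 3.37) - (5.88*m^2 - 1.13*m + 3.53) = -7.56*m^2 + 3.05*m - 6.9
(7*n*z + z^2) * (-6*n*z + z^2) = -42*n^2*z^2 + n*z^3 + z^4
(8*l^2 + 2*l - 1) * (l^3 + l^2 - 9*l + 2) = 8*l^5 + 10*l^4 - 71*l^3 - 3*l^2 + 13*l - 2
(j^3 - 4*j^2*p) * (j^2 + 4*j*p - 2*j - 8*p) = j^5 - 2*j^4 - 16*j^3*p^2 + 32*j^2*p^2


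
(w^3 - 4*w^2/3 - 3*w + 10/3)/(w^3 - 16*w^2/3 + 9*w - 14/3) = (3*w + 5)/(3*w - 7)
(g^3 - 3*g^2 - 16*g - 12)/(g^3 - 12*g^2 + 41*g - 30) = (g^2 + 3*g + 2)/(g^2 - 6*g + 5)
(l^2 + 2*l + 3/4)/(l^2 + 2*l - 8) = (l^2 + 2*l + 3/4)/(l^2 + 2*l - 8)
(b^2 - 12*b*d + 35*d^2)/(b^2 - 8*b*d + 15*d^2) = (b - 7*d)/(b - 3*d)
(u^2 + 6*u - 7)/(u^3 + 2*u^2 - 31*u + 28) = 1/(u - 4)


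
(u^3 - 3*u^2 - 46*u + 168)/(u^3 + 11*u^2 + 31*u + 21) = (u^2 - 10*u + 24)/(u^2 + 4*u + 3)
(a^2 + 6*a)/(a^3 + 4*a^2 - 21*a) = (a + 6)/(a^2 + 4*a - 21)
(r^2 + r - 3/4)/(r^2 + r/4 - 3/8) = 2*(2*r + 3)/(4*r + 3)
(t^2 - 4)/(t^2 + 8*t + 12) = (t - 2)/(t + 6)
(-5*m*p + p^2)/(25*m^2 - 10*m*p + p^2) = p/(-5*m + p)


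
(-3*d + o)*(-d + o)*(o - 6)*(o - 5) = 3*d^2*o^2 - 33*d^2*o + 90*d^2 - 4*d*o^3 + 44*d*o^2 - 120*d*o + o^4 - 11*o^3 + 30*o^2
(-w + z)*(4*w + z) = -4*w^2 + 3*w*z + z^2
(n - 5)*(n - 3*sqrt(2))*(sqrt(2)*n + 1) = sqrt(2)*n^3 - 5*sqrt(2)*n^2 - 5*n^2 - 3*sqrt(2)*n + 25*n + 15*sqrt(2)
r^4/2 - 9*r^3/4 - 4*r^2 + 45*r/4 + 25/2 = (r/2 + 1/2)*(r - 5)*(r - 5/2)*(r + 2)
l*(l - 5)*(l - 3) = l^3 - 8*l^2 + 15*l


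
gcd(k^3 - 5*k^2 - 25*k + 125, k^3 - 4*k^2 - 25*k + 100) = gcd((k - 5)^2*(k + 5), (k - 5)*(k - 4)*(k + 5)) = k^2 - 25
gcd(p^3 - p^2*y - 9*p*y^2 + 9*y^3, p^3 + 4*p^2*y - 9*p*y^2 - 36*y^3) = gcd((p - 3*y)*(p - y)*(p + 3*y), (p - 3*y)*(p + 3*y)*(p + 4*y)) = -p^2 + 9*y^2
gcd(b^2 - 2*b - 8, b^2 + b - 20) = b - 4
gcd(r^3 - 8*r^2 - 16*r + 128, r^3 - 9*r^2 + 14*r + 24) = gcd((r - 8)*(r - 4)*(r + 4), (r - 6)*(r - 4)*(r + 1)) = r - 4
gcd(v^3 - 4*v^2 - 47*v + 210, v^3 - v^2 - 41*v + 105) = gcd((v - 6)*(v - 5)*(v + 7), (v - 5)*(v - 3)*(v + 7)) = v^2 + 2*v - 35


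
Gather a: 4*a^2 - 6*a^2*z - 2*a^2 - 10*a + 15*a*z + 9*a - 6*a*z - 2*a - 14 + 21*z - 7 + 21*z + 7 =a^2*(2 - 6*z) + a*(9*z - 3) + 42*z - 14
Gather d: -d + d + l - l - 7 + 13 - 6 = 0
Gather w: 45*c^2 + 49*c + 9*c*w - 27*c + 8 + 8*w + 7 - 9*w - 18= 45*c^2 + 22*c + w*(9*c - 1) - 3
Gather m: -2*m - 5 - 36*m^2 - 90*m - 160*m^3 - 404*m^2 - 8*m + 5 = -160*m^3 - 440*m^2 - 100*m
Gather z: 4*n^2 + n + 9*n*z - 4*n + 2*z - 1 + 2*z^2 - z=4*n^2 - 3*n + 2*z^2 + z*(9*n + 1) - 1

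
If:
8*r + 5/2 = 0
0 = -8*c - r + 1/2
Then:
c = 13/128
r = -5/16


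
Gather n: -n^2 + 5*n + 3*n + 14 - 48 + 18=-n^2 + 8*n - 16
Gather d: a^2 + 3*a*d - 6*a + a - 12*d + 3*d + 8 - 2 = a^2 - 5*a + d*(3*a - 9) + 6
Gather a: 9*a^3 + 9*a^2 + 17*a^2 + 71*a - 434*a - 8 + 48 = 9*a^3 + 26*a^2 - 363*a + 40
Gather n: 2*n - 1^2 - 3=2*n - 4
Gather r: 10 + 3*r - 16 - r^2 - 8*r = -r^2 - 5*r - 6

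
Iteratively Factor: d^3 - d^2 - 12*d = (d)*(d^2 - d - 12) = d*(d + 3)*(d - 4)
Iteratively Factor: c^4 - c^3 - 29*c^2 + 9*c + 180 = (c - 5)*(c^3 + 4*c^2 - 9*c - 36) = (c - 5)*(c - 3)*(c^2 + 7*c + 12) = (c - 5)*(c - 3)*(c + 4)*(c + 3)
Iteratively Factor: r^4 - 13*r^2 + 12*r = (r)*(r^3 - 13*r + 12) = r*(r - 1)*(r^2 + r - 12) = r*(r - 3)*(r - 1)*(r + 4)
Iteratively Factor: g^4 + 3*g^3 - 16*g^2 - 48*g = (g + 3)*(g^3 - 16*g) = (g - 4)*(g + 3)*(g^2 + 4*g) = (g - 4)*(g + 3)*(g + 4)*(g)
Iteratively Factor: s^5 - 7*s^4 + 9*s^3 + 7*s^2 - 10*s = (s - 1)*(s^4 - 6*s^3 + 3*s^2 + 10*s) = s*(s - 1)*(s^3 - 6*s^2 + 3*s + 10) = s*(s - 1)*(s + 1)*(s^2 - 7*s + 10) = s*(s - 2)*(s - 1)*(s + 1)*(s - 5)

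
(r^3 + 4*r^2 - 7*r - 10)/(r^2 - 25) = (r^2 - r - 2)/(r - 5)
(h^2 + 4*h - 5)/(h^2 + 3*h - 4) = (h + 5)/(h + 4)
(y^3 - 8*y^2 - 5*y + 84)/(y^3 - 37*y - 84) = (y - 4)/(y + 4)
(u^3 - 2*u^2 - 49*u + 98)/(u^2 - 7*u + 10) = (u^2 - 49)/(u - 5)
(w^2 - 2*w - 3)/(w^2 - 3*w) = (w + 1)/w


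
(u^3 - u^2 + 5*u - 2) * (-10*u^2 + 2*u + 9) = -10*u^5 + 12*u^4 - 43*u^3 + 21*u^2 + 41*u - 18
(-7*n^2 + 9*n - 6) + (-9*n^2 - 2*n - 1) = -16*n^2 + 7*n - 7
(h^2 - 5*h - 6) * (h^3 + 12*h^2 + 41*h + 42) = h^5 + 7*h^4 - 25*h^3 - 235*h^2 - 456*h - 252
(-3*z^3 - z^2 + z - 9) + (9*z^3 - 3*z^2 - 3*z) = 6*z^3 - 4*z^2 - 2*z - 9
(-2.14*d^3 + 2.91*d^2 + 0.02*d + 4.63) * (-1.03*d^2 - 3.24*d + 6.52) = 2.2042*d^5 + 3.9363*d^4 - 23.4018*d^3 + 14.1395*d^2 - 14.8708*d + 30.1876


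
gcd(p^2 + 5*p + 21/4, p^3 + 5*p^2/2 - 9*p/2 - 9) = p + 3/2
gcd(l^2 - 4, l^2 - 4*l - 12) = l + 2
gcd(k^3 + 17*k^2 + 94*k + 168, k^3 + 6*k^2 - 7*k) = k + 7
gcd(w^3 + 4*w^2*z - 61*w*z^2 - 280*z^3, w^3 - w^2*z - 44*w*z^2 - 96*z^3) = -w + 8*z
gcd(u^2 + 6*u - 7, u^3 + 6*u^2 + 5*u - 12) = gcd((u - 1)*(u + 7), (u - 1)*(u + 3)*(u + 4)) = u - 1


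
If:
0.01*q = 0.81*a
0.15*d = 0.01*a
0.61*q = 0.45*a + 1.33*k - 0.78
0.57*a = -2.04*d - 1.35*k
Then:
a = -0.02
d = -0.00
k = 0.01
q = -1.27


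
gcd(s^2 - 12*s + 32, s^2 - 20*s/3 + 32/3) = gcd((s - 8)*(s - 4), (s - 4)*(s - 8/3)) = s - 4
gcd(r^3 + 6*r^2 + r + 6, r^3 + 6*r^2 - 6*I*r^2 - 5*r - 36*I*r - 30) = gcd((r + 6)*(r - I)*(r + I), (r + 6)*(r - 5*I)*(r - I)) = r^2 + r*(6 - I) - 6*I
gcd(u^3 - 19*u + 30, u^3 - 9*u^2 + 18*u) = u - 3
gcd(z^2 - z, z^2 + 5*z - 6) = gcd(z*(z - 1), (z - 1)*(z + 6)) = z - 1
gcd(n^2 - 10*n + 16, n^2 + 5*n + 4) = 1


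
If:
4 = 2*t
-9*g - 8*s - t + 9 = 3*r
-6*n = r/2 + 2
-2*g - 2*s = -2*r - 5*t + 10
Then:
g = 7/12 - 11*s/12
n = -s/144 - 55/144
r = s/12 + 7/12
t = 2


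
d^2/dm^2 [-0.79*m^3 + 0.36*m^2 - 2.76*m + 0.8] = 0.72 - 4.74*m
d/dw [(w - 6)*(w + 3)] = 2*w - 3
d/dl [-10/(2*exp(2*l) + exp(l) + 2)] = (40*exp(l) + 10)*exp(l)/(2*exp(2*l) + exp(l) + 2)^2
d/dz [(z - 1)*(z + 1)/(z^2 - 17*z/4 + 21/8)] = 16*(-17*z^2 + 29*z - 17)/(64*z^4 - 544*z^3 + 1492*z^2 - 1428*z + 441)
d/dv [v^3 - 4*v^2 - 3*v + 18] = 3*v^2 - 8*v - 3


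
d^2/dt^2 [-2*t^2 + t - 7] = -4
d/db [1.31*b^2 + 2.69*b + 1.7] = 2.62*b + 2.69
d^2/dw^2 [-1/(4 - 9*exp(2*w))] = (324*exp(2*w) + 144)*exp(2*w)/(9*exp(2*w) - 4)^3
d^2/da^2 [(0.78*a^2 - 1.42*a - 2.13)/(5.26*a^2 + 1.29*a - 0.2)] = (-2.8421709430404e-14*a^4 - 89.161208*a^3 - 348.668568*a^2 - 95.680452*a - 12.240906)/(145.531576*a^6 + 107.073612*a^5 + 9.658938*a^4 - 5.995791*a^3 - 0.36726*a^2 + 0.1548*a - 0.008)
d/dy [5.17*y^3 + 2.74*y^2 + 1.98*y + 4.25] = 15.51*y^2 + 5.48*y + 1.98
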